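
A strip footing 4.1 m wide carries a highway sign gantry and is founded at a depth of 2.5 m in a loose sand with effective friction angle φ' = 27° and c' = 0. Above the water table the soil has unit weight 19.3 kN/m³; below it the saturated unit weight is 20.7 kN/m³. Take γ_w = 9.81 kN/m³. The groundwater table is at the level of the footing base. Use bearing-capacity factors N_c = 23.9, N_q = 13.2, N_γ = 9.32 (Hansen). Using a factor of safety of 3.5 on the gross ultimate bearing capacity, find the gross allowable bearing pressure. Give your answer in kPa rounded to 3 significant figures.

Overburden at base level: q = 19.3 × 2.5 = 48.25 kPa.
Below the base the soil is submerged, so the ½γBN_γ term uses γ' = 20.7 − 9.81 = 10.89 kN/m³.
Surcharge term q·N_q = 48.25 × 13.2 = 636.9 kPa; self-weight term 0.5·γ·B·N_γ = 0.5 × 10.89 × 4.1 × 9.32 = 208.06 kPa.
q_ult = 636.9 + 208.06 = 844.96 kPa.
q_all = 844.96 / 3.5 = 241.42 kPa.

q_all ≈ 241 kPa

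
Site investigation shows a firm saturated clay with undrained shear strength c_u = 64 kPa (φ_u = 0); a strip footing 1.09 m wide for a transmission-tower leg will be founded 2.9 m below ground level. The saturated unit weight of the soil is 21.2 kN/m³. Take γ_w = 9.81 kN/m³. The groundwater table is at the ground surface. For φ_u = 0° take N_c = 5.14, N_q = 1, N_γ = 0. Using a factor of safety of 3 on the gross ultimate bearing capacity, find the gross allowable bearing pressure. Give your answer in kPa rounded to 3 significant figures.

Water table at ground surface, so effective unit weight γ' = 21.2 − 9.81 = 11.39 kN/m³ is used throughout; overburden q = 11.39 × 2.9 = 33.031 kPa.
Cohesion term c·N_c = 64 × 5.14 = 328.96 kPa; surcharge term q·N_q = 33.031 × 1 = 33.031 kPa.
q_ult = 328.96 + 33.031 = 361.99 kPa.
q_all = 361.99 / 3 = 120.66 kPa.

q_all ≈ 121 kPa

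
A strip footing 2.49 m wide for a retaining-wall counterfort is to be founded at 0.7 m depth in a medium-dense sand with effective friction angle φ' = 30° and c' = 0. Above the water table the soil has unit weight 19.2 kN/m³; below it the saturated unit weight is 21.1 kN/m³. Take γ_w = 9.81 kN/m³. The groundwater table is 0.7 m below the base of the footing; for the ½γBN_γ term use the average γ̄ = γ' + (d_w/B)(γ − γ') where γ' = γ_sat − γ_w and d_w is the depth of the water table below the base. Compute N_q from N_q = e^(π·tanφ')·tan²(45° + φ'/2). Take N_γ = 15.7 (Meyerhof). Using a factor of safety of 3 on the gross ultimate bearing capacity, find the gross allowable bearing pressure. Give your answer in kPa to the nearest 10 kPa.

q_all ≈ 170 kPa

N_q = e^(π·tan30°)·tan²(60°) = 18.4.
Overburden at base level: q = 19.2 × 0.7 = 13.44 kPa.
The water table is 0.7 m below the base (< B = 2.49 m), so the ½γBN_γ term uses γ̄ = γ' + (d_w/B)(γ − γ') = 11.29 + (0.7/2.49)(19.2 − 11.29) = 13.514 kN/m³.
Surcharge term q·N_q = 13.44 × 18.401 = 247.31 kPa; self-weight term 0.5·γ·B·N_γ = 0.5 × 13.514 × 2.49 × 15.7 = 264.15 kPa.
q_ult = 247.31 + 264.15 = 511.46 kPa.
q_all = 511.46 / 3 = 170.49 kPa.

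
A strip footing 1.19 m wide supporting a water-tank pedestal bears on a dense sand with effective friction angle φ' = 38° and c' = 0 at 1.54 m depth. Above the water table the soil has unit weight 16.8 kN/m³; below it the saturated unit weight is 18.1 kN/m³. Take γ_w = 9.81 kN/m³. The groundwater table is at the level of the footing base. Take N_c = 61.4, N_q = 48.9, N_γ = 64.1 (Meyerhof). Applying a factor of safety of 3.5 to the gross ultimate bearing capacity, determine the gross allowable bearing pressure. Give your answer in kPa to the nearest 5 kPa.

q = γ·D_f = 16.8 × 1.54 = 25.872 kPa.
For the ½γBN_γ term take γ' = 18.1 − 9.81 = 8.29 kN/m³ (soil below base is submerged).
q·N_q = 25.872 × 48.9 = 1265.1 kPa
0.5·γ·B·N_γ = 0.5 × 8.29 × 1.19 × 64.1 = 316.18 kPa
q_ult = 1265.1 + 316.18 = 1581.3 kPa.
q_all = q_ult / FS = 1581.3 / 3.5 = 451.8 kPa.

q_all ≈ 450 kPa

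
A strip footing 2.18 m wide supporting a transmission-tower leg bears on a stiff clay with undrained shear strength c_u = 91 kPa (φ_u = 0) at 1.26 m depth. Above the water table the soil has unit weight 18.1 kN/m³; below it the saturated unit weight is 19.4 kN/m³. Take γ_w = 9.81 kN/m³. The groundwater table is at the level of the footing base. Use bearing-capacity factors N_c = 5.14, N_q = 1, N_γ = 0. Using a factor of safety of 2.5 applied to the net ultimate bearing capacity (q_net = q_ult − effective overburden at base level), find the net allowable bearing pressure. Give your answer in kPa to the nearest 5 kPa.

q_all(net) ≈ 185 kPa

q = γ·D_f = 18.1 × 1.26 = 22.806 kPa.
c·N_c = 91 × 5.14 = 467.74 kPa
q·N_q = 22.806 × 1 = 22.806 kPa
q_ult = 467.74 + 22.806 = 490.55 kPa.
Net ultimate: q_net = 490.55 − 22.806 = 467.74 kPa.
q_all(net) = 467.74 / 2.5 = 187.1 kPa.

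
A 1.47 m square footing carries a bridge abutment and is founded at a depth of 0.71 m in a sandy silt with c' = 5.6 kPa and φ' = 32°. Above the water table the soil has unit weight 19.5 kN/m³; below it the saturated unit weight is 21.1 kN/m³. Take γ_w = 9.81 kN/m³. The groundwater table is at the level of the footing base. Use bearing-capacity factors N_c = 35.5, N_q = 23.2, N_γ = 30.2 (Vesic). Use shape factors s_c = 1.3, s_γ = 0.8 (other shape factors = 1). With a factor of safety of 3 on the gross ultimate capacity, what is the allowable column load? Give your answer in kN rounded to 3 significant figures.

q = γ·D_f = 19.5 × 0.71 = 13.845 kPa.
For the ½γBN_γ term take γ' = 21.1 − 9.81 = 11.29 kN/m³ (soil below base is submerged).
c·N_c·s_c = 5.6 × 35.5 × 1.3 = 258.44 kPa
q·N_q = 13.845 × 23.2 = 321.2 kPa
0.5·γ·B·N_γ·s_γ = 0.5 × 11.29 × 1.47 × 30.2 × 0.8 = 200.48 kPa
q_ult = 258.44 + 321.2 + 200.48 = 780.13 kPa.
Gross allowable pressure q_all = 780.13 / 3 = 260.04 kPa.
Footing area = 2.1609 m², so allowable column load = 260.04 × 2.1609 = 561.93 kN.

P_all ≈ 562 kN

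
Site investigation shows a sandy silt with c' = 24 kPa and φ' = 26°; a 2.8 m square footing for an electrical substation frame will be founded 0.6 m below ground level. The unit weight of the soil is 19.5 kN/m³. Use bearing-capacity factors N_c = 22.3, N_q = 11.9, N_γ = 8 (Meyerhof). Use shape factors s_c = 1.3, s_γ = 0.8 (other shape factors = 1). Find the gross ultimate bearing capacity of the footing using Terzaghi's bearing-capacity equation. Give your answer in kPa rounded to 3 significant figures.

Overburden at base level: q = 19.5 × 0.6 = 11.7 kPa.
Cohesion term c·N_c·s_c = 24 × 22.3 × 1.3 = 695.76 kPa; surcharge term q·N_q = 11.7 × 11.9 = 139.23 kPa; self-weight term 0.5·γ·B·N_γ·s_γ = 0.5 × 19.5 × 2.8 × 8 × 0.8 = 174.72 kPa.
q_ult = 695.76 + 139.23 + 174.72 = 1009.7 kPa.

q_ult ≈ 1010 kPa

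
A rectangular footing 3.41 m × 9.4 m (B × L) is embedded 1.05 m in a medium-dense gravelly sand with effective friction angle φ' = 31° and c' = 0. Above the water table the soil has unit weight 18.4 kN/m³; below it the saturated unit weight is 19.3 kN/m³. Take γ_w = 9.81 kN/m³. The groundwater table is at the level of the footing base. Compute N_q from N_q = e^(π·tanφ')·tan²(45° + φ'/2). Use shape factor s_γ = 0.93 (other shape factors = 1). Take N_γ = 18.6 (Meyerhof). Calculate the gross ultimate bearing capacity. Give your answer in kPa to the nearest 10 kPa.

tan31° = 0.6009, so N_q = e^(π×0.6009)·tan²(60.5°) = 6.604 × 3.124 = 20.63.
Effective surcharge at the founding depth q = γ·D_f = 18.4 × 1.05 = 19.32 kPa.
The water table coincides with the base, so in the self-weight term γ → γ' = 9.49 kN/m³.
q_ult = q·N_q + 0.5·γ·B·N_γ·s_γ
     = 19.32 × 20.631 + 0.5 × 9.49 × 3.41 × 18.6 × 0.93
     = 398.59 + 279.89 = 678.48 kPa.

q_ult ≈ 680 kPa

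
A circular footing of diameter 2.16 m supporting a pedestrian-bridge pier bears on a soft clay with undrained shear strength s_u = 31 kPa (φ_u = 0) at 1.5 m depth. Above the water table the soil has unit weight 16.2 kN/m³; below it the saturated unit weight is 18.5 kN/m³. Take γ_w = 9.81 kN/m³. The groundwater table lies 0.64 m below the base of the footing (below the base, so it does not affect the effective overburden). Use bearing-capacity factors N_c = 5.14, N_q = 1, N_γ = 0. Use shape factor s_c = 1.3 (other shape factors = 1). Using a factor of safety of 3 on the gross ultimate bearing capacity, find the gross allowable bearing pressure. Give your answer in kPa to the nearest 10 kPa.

Effective surcharge at the founding depth q = γ·D_f = 16.2 × 1.5 = 24.3 kPa.
q_ult = c·N_c·s_c + q·N_q
     = 31 × 5.14 × 1.3 + 24.3 × 1
     = 207.14 + 24.3 = 231.44 kPa.
q_all = 231.44 / 3 = 77.147 kPa.

q_all ≈ 80 kPa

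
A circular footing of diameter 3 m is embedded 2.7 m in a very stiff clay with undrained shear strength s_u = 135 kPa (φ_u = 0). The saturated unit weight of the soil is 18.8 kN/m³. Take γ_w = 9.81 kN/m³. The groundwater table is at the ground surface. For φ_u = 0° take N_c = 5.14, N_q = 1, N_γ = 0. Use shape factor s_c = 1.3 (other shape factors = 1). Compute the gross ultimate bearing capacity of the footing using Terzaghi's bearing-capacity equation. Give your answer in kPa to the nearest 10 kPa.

q_ult ≈ 930 kPa

With the water table at the surface the whole profile is submerged: γ' = 18.8 − 9.81 = 8.99 kN/m³, so q = γ'·D_f = 24.273 kPa.
q_ult = c·N_c·s_c + q·N_q
     = 135 × 5.14 × 1.3 + 24.273 × 1
     = 902.07 + 24.273 = 926.34 kPa.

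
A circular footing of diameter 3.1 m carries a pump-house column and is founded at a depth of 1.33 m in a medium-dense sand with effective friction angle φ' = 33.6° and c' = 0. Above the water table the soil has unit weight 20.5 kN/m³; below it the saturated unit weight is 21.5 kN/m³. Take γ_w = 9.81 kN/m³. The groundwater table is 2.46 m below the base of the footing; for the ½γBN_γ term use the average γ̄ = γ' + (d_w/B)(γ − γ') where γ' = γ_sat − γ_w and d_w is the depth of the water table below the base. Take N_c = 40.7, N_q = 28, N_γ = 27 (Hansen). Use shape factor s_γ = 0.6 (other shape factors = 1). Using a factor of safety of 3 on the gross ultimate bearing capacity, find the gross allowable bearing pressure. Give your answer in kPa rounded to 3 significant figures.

Overburden at base level: q = 20.5 × 1.33 = 27.265 kPa.
The water table is 2.46 m below the base (< B = 3.1 m), so the ½γBN_γ term uses γ̄ = γ' + (d_w/B)(γ − γ') = 11.69 + (2.46/3.1)(20.5 − 11.69) = 18.681 kN/m³.
Surcharge term q·N_q = 27.265 × 28 = 763.42 kPa; self-weight term 0.5·γ·B·N_γ·s_γ = 0.5 × 18.681 × 3.1 × 27 × 0.6 = 469.08 kPa.
q_ult = 763.42 + 469.08 = 1232.5 kPa.
q_all = 1232.5 / 3 = 410.83 kPa.

q_all ≈ 411 kPa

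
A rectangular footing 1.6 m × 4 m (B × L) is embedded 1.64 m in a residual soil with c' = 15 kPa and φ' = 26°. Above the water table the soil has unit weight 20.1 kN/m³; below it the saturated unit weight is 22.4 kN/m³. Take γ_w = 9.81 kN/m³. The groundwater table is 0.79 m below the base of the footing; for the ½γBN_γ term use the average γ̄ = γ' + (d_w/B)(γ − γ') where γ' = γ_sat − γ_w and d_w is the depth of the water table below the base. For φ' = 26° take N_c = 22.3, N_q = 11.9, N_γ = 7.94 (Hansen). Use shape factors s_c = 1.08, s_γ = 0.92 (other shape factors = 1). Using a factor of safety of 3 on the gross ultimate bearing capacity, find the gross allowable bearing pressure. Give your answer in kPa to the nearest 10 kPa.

q_all ≈ 280 kPa

Overburden at base level: q = 20.1 × 1.64 = 32.964 kPa.
The water table is 0.79 m below the base (< B = 1.6 m), so the ½γBN_γ term uses γ̄ = γ' + (d_w/B)(γ − γ') = 12.59 + (0.79/1.6)(20.1 − 12.59) = 16.298 kN/m³.
Cohesion term c·N_c·s_c = 15 × 22.3 × 1.08 = 361.26 kPa; surcharge term q·N_q = 32.964 × 11.9 = 392.27 kPa; self-weight term 0.5·γ·B·N_γ·s_γ = 0.5 × 16.298 × 1.6 × 7.94 × 0.92 = 95.243 kPa.
q_ult = 361.26 + 392.27 + 95.243 = 848.77 kPa.
q_all = 848.77 / 3 = 282.92 kPa.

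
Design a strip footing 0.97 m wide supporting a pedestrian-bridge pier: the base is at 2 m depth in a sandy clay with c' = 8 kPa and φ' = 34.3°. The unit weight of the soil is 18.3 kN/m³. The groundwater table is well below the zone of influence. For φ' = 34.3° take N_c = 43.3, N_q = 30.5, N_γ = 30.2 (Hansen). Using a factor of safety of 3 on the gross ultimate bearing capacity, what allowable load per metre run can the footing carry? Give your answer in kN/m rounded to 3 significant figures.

Overburden at base level: q = 18.3 × 2 = 36.6 kPa.
Cohesion term c·N_c = 8 × 43.3 = 346.4 kPa; surcharge term q·N_q = 36.6 × 30.5 = 1116.3 kPa; self-weight term 0.5·γ·B·N_γ = 0.5 × 18.3 × 0.97 × 30.2 = 268.04 kPa.
q_ult = 346.4 + 1116.3 + 268.04 = 1730.7 kPa.
Gross allowable pressure q_all = 1730.7 / 3 = 576.91 kPa.
Allowable wall load = q_all × B = 576.91 × 0.97 = 559.61 kN per metre run.

≈ 560 kN/m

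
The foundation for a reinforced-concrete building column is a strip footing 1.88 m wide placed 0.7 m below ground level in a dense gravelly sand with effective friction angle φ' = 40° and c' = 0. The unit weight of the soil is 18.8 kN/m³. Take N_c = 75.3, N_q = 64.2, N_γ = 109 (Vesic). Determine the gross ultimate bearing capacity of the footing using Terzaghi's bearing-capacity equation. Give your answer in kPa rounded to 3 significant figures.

q_ult ≈ 2770 kPa

Effective surcharge at the founding depth q = γ·D_f = 18.8 × 0.7 = 13.16 kPa.
q_ult = q·N_q + 0.5·γ·B·N_γ
     = 13.16 × 64.2 + 0.5 × 18.8 × 1.88 × 109
     = 844.87 + 1926.2 = 2771.1 kPa.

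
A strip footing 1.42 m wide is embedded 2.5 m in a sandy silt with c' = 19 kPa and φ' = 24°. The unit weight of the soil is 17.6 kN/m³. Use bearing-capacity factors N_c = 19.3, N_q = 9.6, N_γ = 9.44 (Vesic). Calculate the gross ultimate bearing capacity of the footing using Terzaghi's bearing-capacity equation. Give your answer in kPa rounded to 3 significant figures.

q_ult ≈ 907 kPa

Effective surcharge at the founding depth q = γ·D_f = 17.6 × 2.5 = 44 kPa.
q_ult = c·N_c + q·N_q + 0.5·γ·B·N_γ
     = 19 × 19.3 + 44 × 9.6 + 0.5 × 17.6 × 1.42 × 9.44
     = 366.7 + 422.4 + 117.96 = 907.06 kPa.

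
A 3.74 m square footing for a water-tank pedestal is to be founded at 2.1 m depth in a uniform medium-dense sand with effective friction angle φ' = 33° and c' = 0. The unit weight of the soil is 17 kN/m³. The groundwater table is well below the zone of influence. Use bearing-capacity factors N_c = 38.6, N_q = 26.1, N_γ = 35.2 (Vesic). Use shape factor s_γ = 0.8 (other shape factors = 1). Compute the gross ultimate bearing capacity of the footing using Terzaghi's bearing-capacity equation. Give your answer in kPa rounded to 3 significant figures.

Overburden at base level: q = 17 × 2.1 = 35.7 kPa.
Surcharge term q·N_q = 35.7 × 26.1 = 931.77 kPa; self-weight term 0.5·γ·B·N_γ·s_γ = 0.5 × 17 × 3.74 × 35.2 × 0.8 = 895.21 kPa.
q_ult = 931.77 + 895.21 = 1827 kPa.

q_ult ≈ 1830 kPa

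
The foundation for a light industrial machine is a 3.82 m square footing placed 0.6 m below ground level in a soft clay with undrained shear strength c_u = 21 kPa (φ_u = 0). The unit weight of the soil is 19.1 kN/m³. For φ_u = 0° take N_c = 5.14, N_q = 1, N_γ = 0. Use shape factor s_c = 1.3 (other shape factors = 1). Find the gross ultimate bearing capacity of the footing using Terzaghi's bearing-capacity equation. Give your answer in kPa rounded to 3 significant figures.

q_ult ≈ 152 kPa

Effective surcharge at the founding depth q = γ·D_f = 19.1 × 0.6 = 11.46 kPa.
q_ult = c·N_c·s_c + q·N_q
     = 21 × 5.14 × 1.3 + 11.46 × 1
     = 140.32 + 11.46 = 151.78 kPa.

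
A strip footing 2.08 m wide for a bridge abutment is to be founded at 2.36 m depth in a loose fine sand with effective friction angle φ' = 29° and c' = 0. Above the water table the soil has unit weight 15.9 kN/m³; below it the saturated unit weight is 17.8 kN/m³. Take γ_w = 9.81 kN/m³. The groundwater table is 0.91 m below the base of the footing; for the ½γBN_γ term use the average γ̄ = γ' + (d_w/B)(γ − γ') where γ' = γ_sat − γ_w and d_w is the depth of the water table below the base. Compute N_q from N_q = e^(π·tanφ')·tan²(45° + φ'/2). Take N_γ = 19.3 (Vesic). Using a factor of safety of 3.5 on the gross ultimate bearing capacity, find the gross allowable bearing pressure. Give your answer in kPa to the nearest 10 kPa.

q_all ≈ 240 kPa

N_q = e^(π·tan29°)·tan²(59.5°) = 16.44.
Overburden at base level: q = 15.9 × 2.36 = 37.524 kPa.
The water table is 0.91 m below the base (< B = 2.08 m), so the ½γBN_γ term uses γ̄ = γ' + (d_w/B)(γ − γ') = 7.99 + (0.91/2.08)(15.9 − 7.99) = 11.451 kN/m³.
Surcharge term q·N_q = 37.524 × 16.443 = 617.02 kPa; self-weight term 0.5·γ·B·N_γ = 0.5 × 11.451 × 2.08 × 19.3 = 229.84 kPa.
q_ult = 617.02 + 229.84 = 846.86 kPa.
q_all = 846.86 / 3.5 = 241.96 kPa.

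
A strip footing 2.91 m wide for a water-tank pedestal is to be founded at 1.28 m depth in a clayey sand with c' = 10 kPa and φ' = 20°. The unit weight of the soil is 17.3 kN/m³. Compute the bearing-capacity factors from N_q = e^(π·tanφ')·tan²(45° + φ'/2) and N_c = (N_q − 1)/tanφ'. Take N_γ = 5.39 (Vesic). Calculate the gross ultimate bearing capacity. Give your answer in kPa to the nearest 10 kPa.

q_ult ≈ 430 kPa

tan20° = 0.364, so N_q = e^(π×0.364)·tan²(55°) = 3.138 × 2.04 = 6.4.
N_c = (6.4 − 1)/tan20° = 14.83.
Effective surcharge at the founding depth q = γ·D_f = 17.3 × 1.28 = 22.144 kPa.
q_ult = c·N_c + q·N_q + 0.5·γ·B·N_γ
     = 10 × 14.835 + 22.144 × 6.3994 + 0.5 × 17.3 × 2.91 × 5.39
     = 148.35 + 141.71 + 135.67 = 425.73 kPa.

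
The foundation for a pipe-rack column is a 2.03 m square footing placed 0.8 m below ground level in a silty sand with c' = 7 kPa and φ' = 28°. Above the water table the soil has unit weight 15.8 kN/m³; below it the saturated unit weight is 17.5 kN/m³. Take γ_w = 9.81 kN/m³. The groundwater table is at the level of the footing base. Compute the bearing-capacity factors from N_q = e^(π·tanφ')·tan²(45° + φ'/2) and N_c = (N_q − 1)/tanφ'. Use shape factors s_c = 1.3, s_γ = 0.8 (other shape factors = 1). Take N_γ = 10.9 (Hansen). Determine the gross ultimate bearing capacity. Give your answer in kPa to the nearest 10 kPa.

q_ult ≈ 490 kPa

tan28° = 0.5317, so N_q = e^(π×0.5317)·tan²(59°) = 5.314 × 2.77 = 14.72.
N_c = (14.72 − 1)/tan28° = 25.8.
Overburden at base level: q = 15.8 × 0.8 = 12.64 kPa.
Below the base the soil is submerged, so the ½γBN_γ term uses γ' = 17.5 − 9.81 = 7.69 kN/m³.
Cohesion term c·N_c·s_c = 7 × 25.803 × 1.3 = 234.81 kPa; surcharge term q·N_q = 12.64 × 14.72 = 186.06 kPa; self-weight term 0.5·γ·B·N_γ·s_γ = 0.5 × 7.69 × 2.03 × 10.9 × 0.8 = 68.063 kPa.
q_ult = 234.81 + 186.06 + 68.063 = 488.93 kPa.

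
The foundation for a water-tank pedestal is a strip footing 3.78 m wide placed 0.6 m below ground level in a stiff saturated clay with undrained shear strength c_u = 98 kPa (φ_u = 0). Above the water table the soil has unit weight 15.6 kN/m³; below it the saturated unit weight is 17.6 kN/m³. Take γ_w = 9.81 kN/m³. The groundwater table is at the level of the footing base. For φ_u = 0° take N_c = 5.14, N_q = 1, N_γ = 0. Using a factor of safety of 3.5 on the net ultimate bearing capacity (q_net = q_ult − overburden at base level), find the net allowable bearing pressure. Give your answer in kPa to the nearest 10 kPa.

q = γ·D_f = 15.6 × 0.6 = 9.36 kPa.
c·N_c = 98 × 5.14 = 503.72 kPa
q·N_q = 9.36 × 1 = 9.36 kPa
q_ult = 503.72 + 9.36 = 513.08 kPa.
q_net = 513.08 − 9.36 = 503.72 kPa.
q_all(net) = 503.72 / 3.5 = 143.92 kPa.

q_all(net) ≈ 140 kPa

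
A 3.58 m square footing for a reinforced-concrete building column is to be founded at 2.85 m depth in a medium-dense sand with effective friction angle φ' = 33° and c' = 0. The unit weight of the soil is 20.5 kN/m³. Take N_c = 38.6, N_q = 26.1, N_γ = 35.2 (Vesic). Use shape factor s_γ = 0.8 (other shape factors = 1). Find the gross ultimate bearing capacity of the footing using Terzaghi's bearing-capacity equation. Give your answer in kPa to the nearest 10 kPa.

Overburden at base level: q = 20.5 × 2.85 = 58.425 kPa.
Surcharge term q·N_q = 58.425 × 26.1 = 1524.9 kPa; self-weight term 0.5·γ·B·N_γ·s_γ = 0.5 × 20.5 × 3.58 × 35.2 × 0.8 = 1033.3 kPa.
q_ult = 1524.9 + 1033.3 = 2558.2 kPa.

q_ult ≈ 2560 kPa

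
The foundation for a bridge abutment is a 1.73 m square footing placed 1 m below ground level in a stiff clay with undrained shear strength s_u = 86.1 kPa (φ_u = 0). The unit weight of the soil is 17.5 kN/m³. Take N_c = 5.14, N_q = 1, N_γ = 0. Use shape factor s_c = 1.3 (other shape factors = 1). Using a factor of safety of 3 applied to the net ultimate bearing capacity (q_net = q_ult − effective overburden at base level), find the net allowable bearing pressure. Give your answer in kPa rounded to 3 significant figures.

Effective surcharge at the founding depth q = γ·D_f = 17.5 × 1 = 17.5 kPa.
q_ult = c·N_c·s_c + q·N_q
     = 86.1 × 5.14 × 1.3 + 17.5 × 1
     = 575.32 + 17.5 = 592.82 kPa.
Net ultimate: q_net = 592.82 − 17.5 = 575.32 kPa.
q_all(net) = 575.32 / 3 = 191.77 kPa.

q_all(net) ≈ 192 kPa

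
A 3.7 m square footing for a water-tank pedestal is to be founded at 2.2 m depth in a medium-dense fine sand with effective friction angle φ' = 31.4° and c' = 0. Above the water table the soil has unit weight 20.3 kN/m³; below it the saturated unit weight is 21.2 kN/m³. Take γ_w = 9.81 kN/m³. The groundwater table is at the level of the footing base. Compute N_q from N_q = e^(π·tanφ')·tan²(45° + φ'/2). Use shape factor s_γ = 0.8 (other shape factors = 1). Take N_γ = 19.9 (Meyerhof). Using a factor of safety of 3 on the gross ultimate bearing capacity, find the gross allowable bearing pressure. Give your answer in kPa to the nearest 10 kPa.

q_all ≈ 430 kPa

N_q = e^(π·tan31.4°)·tan²(60.7°) = 21.61.
Effective surcharge at the founding depth q = γ·D_f = 20.3 × 2.2 = 44.66 kPa.
The water table coincides with the base, so in the self-weight term γ → γ' = 11.39 kN/m³.
q_ult = q·N_q + 0.5·γ·B·N_γ·s_γ
     = 44.66 × 21.608 + 0.5 × 11.39 × 3.7 × 19.9 × 0.8
     = 965.03 + 335.46 = 1300.5 kPa.
q_all = 1300.5 / 3 = 433.5 kPa.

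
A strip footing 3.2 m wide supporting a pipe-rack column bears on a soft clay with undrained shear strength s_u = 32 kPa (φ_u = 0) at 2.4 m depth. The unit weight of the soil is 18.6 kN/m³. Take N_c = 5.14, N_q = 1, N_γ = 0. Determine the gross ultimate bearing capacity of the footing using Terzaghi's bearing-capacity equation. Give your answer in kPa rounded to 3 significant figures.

q_ult ≈ 209 kPa

Overburden at base level: q = 18.6 × 2.4 = 44.64 kPa.
Cohesion term c·N_c = 32 × 5.14 = 164.48 kPa; surcharge term q·N_q = 44.64 × 1 = 44.64 kPa.
q_ult = 164.48 + 44.64 = 209.12 kPa.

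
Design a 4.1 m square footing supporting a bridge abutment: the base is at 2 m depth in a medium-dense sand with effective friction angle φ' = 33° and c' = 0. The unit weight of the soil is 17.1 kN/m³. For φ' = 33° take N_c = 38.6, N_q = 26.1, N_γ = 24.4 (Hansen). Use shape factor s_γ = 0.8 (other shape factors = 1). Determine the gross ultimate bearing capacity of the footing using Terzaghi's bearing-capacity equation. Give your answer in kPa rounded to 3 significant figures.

Overburden at base level: q = 17.1 × 2 = 34.2 kPa.
Surcharge term q·N_q = 34.2 × 26.1 = 892.62 kPa; self-weight term 0.5·γ·B·N_γ·s_γ = 0.5 × 17.1 × 4.1 × 24.4 × 0.8 = 684.27 kPa.
q_ult = 892.62 + 684.27 = 1576.9 kPa.

q_ult ≈ 1580 kPa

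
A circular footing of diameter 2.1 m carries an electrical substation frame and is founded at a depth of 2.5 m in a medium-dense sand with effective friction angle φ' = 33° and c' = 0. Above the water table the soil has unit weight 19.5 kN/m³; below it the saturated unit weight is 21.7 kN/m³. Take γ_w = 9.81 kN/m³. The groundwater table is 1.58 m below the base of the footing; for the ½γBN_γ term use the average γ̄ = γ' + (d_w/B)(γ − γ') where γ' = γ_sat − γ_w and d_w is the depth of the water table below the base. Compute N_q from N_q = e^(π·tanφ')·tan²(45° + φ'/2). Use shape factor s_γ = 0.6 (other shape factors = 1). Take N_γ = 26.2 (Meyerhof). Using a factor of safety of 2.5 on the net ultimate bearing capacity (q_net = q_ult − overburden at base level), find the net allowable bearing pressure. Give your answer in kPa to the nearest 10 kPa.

N_q = e^(π·tan33°)·tan²(61.5°) = 26.09.
Effective surcharge at the founding depth q = γ·D_f = 19.5 × 2.5 = 48.75 kPa.
With d_w = 1.58 m < B, γ̄ = 11.89 + (1.58/2.1) × (19.5 − 11.89) = 17.616 kN/m³.
q_ult = q·N_q + 0.5·γ·B·N_γ·s_γ
     = 48.75 × 26.092 + 0.5 × 17.616 × 2.1 × 26.2 × 0.6
     = 1272 + 290.76 = 1562.7 kPa.
q_net = 1562.7 − 48.75 = 1514 kPa.
q_all(net) = 1514 / 2.5 = 605.6 kPa.

q_all(net) ≈ 610 kPa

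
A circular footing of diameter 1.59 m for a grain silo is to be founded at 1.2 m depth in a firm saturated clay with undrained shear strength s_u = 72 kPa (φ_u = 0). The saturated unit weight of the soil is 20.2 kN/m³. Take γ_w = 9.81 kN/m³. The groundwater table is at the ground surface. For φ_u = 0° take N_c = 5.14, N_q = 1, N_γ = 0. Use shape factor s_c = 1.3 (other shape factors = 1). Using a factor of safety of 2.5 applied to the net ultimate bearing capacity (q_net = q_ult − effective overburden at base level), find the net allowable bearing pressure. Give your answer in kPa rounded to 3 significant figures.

Water table at ground surface, so effective unit weight γ' = 20.2 − 9.81 = 10.39 kN/m³ is used throughout; overburden q = 10.39 × 1.2 = 12.468 kPa.
Cohesion term c·N_c·s_c = 72 × 5.14 × 1.3 = 481.1 kPa; surcharge term q·N_q = 12.468 × 1 = 12.468 kPa.
q_ult = 481.1 + 12.468 = 493.57 kPa.
Net ultimate: q_net = 493.57 − 12.468 = 481.1 kPa.
q_all(net) = 481.1 / 2.5 = 192.44 kPa.

q_all(net) ≈ 192 kPa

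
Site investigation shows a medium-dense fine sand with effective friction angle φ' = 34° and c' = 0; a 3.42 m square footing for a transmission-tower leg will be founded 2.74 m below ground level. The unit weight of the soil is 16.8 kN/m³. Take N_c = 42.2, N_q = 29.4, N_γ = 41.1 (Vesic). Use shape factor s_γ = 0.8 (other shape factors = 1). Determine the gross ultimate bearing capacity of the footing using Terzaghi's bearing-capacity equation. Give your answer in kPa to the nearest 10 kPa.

q_ult ≈ 2300 kPa

Overburden at base level: q = 16.8 × 2.74 = 46.032 kPa.
Surcharge term q·N_q = 46.032 × 29.4 = 1353.3 kPa; self-weight term 0.5·γ·B·N_γ·s_γ = 0.5 × 16.8 × 3.42 × 41.1 × 0.8 = 944.58 kPa.
q_ult = 1353.3 + 944.58 = 2297.9 kPa.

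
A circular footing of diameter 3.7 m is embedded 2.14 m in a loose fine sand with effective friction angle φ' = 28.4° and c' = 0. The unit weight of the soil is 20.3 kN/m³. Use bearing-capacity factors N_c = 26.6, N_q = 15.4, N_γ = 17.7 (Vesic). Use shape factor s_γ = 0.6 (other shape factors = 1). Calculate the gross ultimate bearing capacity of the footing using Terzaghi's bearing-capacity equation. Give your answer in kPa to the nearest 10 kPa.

q_ult ≈ 1070 kPa

Effective surcharge at the founding depth q = γ·D_f = 20.3 × 2.14 = 43.442 kPa.
q_ult = q·N_q + 0.5·γ·B·N_γ·s_γ
     = 43.442 × 15.4 + 0.5 × 20.3 × 3.7 × 17.7 × 0.6
     = 669.01 + 398.83 = 1067.8 kPa.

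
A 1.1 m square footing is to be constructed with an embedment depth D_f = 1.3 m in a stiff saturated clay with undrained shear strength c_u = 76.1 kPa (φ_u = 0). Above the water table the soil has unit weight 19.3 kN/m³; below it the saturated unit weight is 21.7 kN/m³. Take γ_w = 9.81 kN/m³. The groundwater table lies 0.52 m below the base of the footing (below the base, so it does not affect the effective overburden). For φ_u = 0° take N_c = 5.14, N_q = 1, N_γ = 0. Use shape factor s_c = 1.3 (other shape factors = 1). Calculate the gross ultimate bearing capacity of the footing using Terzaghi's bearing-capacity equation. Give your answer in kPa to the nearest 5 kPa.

q = γ·D_f = 19.3 × 1.3 = 25.09 kPa.
c·N_c·s_c = 76.1 × 5.14 × 1.3 = 508.5 kPa
q·N_q = 25.09 × 1 = 25.09 kPa
q_ult = 508.5 + 25.09 = 533.59 kPa.

q_ult ≈ 535 kPa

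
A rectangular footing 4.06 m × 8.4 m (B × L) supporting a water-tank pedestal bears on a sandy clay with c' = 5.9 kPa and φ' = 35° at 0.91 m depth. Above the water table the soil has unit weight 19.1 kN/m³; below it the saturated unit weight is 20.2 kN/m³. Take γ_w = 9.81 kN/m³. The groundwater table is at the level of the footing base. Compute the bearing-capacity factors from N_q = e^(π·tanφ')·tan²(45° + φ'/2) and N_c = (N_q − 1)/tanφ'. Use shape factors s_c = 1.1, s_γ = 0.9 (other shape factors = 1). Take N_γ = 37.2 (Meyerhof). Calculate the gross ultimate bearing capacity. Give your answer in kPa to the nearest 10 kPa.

q_ult ≈ 1580 kPa

tan35° = 0.7002, so N_q = e^(π×0.7002)·tan²(62.5°) = 9.023 × 3.69 = 33.3.
N_c = (33.3 − 1)/tan35° = 46.12.
q = γ·D_f = 19.1 × 0.91 = 17.381 kPa.
For the ½γBN_γ term take γ' = 20.2 − 9.81 = 10.39 kN/m³ (soil below base is submerged).
c·N_c·s_c = 5.9 × 46.124 × 1.1 = 299.34 kPa
q·N_q = 17.381 × 33.296 = 578.72 kPa
0.5·γ·B·N_γ·s_γ = 0.5 × 10.39 × 4.06 × 37.2 × 0.9 = 706.15 kPa
q_ult = 299.34 + 578.72 + 706.15 = 1584.2 kPa.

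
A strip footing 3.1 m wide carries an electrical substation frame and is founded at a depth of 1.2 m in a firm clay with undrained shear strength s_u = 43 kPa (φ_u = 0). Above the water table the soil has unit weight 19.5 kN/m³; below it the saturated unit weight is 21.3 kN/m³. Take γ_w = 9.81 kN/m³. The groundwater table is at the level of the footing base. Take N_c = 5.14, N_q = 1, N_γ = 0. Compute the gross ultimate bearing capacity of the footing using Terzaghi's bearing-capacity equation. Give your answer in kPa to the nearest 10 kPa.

Overburden at base level: q = 19.5 × 1.2 = 23.4 kPa.
Cohesion term c·N_c = 43 × 5.14 = 221.02 kPa; surcharge term q·N_q = 23.4 × 1 = 23.4 kPa.
q_ult = 221.02 + 23.4 = 244.42 kPa.

q_ult ≈ 240 kPa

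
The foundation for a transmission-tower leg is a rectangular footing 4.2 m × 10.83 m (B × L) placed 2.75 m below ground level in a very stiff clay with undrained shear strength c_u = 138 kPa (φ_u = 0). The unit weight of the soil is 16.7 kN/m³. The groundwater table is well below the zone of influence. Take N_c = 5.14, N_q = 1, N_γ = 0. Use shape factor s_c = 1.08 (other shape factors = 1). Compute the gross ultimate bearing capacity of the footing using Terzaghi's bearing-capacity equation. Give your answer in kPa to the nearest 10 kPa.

q_ult ≈ 810 kPa

Effective surcharge at the founding depth q = γ·D_f = 16.7 × 2.75 = 45.925 kPa.
q_ult = c·N_c·s_c + q·N_q
     = 138 × 5.14 × 1.08 + 45.925 × 1
     = 766.07 + 45.925 = 811.99 kPa.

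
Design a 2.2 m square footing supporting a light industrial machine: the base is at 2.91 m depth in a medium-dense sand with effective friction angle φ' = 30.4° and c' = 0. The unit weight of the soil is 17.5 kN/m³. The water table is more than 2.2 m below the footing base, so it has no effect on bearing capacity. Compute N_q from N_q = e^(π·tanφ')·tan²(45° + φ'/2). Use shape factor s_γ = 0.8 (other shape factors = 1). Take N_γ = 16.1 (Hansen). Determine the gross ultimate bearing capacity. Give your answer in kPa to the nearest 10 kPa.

tan30.4° = 0.5867, so N_q = e^(π×0.5867)·tan²(60.2°) = 6.316 × 3.049 = 19.26.
Effective surcharge at the founding depth q = γ·D_f = 17.5 × 2.91 = 50.925 kPa.
q_ult = q·N_q + 0.5·γ·B·N_γ·s_γ
     = 50.925 × 19.258 + 0.5 × 17.5 × 2.2 × 16.1 × 0.8
     = 980.72 + 247.94 = 1228.7 kPa.

q_ult ≈ 1230 kPa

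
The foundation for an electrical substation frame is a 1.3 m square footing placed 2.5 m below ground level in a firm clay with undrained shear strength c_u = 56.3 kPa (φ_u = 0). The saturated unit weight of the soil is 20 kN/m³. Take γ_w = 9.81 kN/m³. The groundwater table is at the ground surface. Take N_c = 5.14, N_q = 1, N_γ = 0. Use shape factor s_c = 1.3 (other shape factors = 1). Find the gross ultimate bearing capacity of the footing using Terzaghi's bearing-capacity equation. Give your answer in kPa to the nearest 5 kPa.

γ' = 20 − 9.81 = 10.19 kN/m³ (submerged throughout). q = 10.19 × 2.5 = 25.475 kPa.
c·N_c·s_c = 56.3 × 5.14 × 1.3 = 376.2 kPa
q·N_q = 25.475 × 1 = 25.475 kPa
q_ult = 376.2 + 25.475 = 401.67 kPa.

q_ult ≈ 400 kPa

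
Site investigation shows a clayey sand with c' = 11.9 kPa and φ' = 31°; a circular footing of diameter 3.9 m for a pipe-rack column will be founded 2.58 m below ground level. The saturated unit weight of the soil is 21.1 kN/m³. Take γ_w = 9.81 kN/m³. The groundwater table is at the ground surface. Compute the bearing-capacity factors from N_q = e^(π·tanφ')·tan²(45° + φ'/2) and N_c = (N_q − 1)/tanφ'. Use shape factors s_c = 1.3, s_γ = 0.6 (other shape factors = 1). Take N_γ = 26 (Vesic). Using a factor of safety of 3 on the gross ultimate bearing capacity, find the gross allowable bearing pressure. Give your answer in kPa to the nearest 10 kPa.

q_all ≈ 480 kPa

N_q = e^(π·tan31°)·tan²(60.5°) = 20.63; N_c = (N_q − 1)/tanφ' = 32.67.
With the water table at the surface the whole profile is submerged: γ' = 21.1 − 9.81 = 11.29 kN/m³, so q = γ'·D_f = 29.128 kPa; the same γ' applies in the ½γBN_γ term.
q_ult = c·N_c·s_c + q·N_q + 0.5·γ·B·N_γ·s_γ
     = 11.9 × 32.671 × 1.3 + 29.128 × 20.631 + 0.5 × 11.29 × 3.9 × 26 × 0.6
     = 505.42 + 600.94 + 343.44 = 1449.8 kPa.
q_all = 1449.8 / 3 = 483.27 kPa.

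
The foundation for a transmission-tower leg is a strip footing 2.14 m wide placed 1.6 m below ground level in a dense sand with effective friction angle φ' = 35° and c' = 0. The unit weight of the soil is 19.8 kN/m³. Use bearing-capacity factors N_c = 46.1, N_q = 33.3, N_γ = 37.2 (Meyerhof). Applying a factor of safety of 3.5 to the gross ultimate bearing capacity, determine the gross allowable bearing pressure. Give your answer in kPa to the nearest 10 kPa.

Overburden at base level: q = 19.8 × 1.6 = 31.68 kPa.
Surcharge term q·N_q = 31.68 × 33.3 = 1054.9 kPa; self-weight term 0.5·γ·B·N_γ = 0.5 × 19.8 × 2.14 × 37.2 = 788.12 kPa.
q_ult = 1054.9 + 788.12 = 1843.1 kPa.
q_all = q_ult / FS = 1843.1 / 3.5 = 526.59 kPa.

q_all ≈ 530 kPa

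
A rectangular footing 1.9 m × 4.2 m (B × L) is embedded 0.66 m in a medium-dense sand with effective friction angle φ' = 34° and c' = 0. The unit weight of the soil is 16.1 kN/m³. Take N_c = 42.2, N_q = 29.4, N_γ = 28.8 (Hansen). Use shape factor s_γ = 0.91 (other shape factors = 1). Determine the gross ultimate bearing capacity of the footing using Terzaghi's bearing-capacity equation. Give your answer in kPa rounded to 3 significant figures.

q = γ·D_f = 16.1 × 0.66 = 10.626 kPa.
q·N_q = 10.626 × 29.4 = 312.4 kPa
0.5·γ·B·N_γ·s_γ = 0.5 × 16.1 × 1.9 × 28.8 × 0.91 = 400.85 kPa
q_ult = 312.4 + 400.85 = 713.26 kPa.

q_ult ≈ 713 kPa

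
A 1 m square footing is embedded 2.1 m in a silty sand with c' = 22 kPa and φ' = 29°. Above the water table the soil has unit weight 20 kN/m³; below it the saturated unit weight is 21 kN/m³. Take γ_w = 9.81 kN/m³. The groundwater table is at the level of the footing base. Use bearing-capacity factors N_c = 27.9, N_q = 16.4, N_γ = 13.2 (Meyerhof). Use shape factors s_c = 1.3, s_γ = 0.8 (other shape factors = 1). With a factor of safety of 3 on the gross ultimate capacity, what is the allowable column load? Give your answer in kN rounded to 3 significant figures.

Overburden at base level: q = 20 × 2.1 = 42 kPa.
Below the base the soil is submerged, so the ½γBN_γ term uses γ' = 21 − 9.81 = 11.19 kN/m³.
Cohesion term c·N_c·s_c = 22 × 27.9 × 1.3 = 797.94 kPa; surcharge term q·N_q = 42 × 16.4 = 688.8 kPa; self-weight term 0.5·γ·B·N_γ·s_γ = 0.5 × 11.19 × 1 × 13.2 × 0.8 = 59.083 kPa.
q_ult = 797.94 + 688.8 + 59.083 = 1545.8 kPa.
Gross allowable pressure q_all = 1545.8 / 3 = 515.27 kPa.
Footing area = 1 m², so allowable column load = 515.27 × 1 = 515.27 kN.

P_all ≈ 515 kN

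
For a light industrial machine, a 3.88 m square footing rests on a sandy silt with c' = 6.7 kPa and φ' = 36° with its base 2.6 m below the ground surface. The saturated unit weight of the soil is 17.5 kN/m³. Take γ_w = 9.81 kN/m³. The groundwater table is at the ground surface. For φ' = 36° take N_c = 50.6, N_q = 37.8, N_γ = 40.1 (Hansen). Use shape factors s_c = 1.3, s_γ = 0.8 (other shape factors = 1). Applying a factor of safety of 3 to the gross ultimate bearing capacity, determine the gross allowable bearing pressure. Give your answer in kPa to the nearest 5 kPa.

q_all ≈ 560 kPa

Water table at ground surface, so effective unit weight γ' = 17.5 − 9.81 = 7.69 kN/m³ is used throughout; overburden q = 7.69 × 2.6 = 19.994 kPa; the same γ' applies in the ½γBN_γ term.
Cohesion term c·N_c·s_c = 6.7 × 50.6 × 1.3 = 440.73 kPa; surcharge term q·N_q = 19.994 × 37.8 = 755.77 kPa; self-weight term 0.5·γ·B·N_γ·s_γ = 0.5 × 7.69 × 3.88 × 40.1 × 0.8 = 478.59 kPa.
q_ult = 440.73 + 755.77 + 478.59 = 1675.1 kPa.
q_all = q_ult / FS = 1675.1 / 3 = 558.36 kPa.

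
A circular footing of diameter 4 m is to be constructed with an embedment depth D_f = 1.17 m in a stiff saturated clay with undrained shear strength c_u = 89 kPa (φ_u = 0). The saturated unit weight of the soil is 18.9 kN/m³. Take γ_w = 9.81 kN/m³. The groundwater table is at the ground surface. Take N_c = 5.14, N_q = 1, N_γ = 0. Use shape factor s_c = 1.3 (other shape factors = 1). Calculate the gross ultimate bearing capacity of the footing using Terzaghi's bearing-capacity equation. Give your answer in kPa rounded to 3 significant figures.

q_ult ≈ 605 kPa

With the water table at the surface the whole profile is submerged: γ' = 18.9 − 9.81 = 9.09 kN/m³, so q = γ'·D_f = 10.635 kPa.
q_ult = c·N_c·s_c + q·N_q
     = 89 × 5.14 × 1.3 + 10.635 × 1
     = 594.7 + 10.635 = 605.33 kPa.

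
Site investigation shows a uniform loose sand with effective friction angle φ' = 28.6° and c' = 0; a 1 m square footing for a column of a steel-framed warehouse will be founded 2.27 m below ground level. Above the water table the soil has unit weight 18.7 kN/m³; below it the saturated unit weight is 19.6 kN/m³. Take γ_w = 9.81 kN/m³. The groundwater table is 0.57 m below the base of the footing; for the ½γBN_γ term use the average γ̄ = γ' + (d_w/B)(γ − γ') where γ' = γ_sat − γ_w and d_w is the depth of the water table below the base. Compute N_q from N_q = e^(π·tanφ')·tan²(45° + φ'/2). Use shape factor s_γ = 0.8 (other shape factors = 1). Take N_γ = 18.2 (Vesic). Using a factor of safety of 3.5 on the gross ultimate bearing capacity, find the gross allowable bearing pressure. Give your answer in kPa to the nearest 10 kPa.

N_q = e^(π·tan28.6°)·tan²(59.3°) = 15.73.
q = γ·D_f = 18.7 × 2.27 = 42.449 kPa.
γ' = 9.79 kN/m³; averaging over the depth B below the base, γ̄ = γ' + (d_w/B)(γ − γ') = 14.869 kN/m³.
q·N_q = 42.449 × 15.728 = 667.63 kPa
0.5·γ·B·N_γ·s_γ = 0.5 × 14.869 × 1 × 18.2 × 0.8 = 108.24 kPa
q_ult = 667.63 + 108.24 = 775.87 kPa.
q_all = 775.87 / 3.5 = 221.68 kPa.

q_all ≈ 220 kPa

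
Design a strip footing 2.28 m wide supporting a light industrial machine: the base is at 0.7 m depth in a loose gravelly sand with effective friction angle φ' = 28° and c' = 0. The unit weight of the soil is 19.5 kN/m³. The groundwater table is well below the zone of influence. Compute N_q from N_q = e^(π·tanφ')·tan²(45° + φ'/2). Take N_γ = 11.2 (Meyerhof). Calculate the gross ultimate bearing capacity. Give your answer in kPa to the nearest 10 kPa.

q_ult ≈ 450 kPa

tan28° = 0.5317, so N_q = e^(π×0.5317)·tan²(59°) = 5.314 × 2.77 = 14.72.
q = γ·D_f = 19.5 × 0.7 = 13.65 kPa.
q·N_q = 13.65 × 14.72 = 200.93 kPa
0.5·γ·B·N_γ = 0.5 × 19.5 × 2.28 × 11.2 = 248.98 kPa
q_ult = 200.93 + 248.98 = 449.9 kPa.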